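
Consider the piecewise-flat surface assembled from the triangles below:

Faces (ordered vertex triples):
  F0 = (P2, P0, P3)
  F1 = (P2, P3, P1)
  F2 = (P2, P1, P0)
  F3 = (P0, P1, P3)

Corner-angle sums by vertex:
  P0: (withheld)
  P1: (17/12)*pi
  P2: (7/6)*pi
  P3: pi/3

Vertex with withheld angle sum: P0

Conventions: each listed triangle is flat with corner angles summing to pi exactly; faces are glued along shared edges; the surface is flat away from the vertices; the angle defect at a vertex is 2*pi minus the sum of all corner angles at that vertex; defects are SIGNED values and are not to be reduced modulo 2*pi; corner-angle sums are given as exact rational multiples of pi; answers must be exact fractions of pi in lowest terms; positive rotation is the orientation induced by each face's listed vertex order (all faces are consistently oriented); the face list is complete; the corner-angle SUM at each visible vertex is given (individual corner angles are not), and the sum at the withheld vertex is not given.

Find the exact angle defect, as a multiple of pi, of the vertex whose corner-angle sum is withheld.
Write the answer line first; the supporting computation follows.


Answer: defect(P0) = (11/12)*pi

V = 4, E = 6, F = 4; chi = V - E + F = 2
Gauss-Bonnet: total defect = 2*pi*chi = 4*pi; visible defects sum to (37/12)*pi


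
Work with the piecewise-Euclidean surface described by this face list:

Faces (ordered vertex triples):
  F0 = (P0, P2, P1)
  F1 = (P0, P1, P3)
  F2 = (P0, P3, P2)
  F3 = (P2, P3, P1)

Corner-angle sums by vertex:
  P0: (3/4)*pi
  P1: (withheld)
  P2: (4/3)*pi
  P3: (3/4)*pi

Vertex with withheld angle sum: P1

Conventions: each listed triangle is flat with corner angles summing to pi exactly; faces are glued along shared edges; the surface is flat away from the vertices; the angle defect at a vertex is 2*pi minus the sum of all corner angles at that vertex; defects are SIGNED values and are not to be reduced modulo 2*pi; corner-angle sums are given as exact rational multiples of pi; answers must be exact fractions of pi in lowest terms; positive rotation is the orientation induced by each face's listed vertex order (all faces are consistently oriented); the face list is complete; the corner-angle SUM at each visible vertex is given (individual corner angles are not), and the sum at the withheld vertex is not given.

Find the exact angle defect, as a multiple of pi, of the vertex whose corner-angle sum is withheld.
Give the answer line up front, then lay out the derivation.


Answer: defect(P1) = (5/6)*pi

V = 4, E = 6, F = 4; chi = V - E + F = 2
Gauss-Bonnet: total defect = 2*pi*chi = 4*pi; visible defects sum to (19/6)*pi


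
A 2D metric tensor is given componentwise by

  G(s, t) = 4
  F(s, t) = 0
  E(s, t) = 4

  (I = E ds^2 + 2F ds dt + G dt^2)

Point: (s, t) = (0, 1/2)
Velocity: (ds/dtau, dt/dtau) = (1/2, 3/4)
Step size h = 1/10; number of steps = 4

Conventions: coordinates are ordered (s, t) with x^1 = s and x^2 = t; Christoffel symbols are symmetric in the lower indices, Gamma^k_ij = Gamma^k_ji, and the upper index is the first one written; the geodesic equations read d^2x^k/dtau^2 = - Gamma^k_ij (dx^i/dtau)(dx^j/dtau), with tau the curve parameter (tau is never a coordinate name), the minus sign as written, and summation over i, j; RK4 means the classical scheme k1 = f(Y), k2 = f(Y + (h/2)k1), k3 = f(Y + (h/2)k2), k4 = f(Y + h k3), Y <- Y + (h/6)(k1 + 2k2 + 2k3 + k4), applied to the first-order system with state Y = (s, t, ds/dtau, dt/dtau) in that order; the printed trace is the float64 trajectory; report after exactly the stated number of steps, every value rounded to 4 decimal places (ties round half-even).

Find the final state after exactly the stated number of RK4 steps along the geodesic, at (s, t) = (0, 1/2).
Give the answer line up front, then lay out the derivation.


Answer: s = 0.2000, t = 0.8000, ds/dtau = 0.5000, dt/dtau = 0.7500

f(Y) = (ds/dtau, dt/dtau, -Gamma^s_ij Y'^i Y'^j, -Gamma^t_ij Y'^i Y'^j) with the Gammas evaluated at the stage position; h = 0.100000; intermediate values shown to 6 dp
step 0: s = 0.0000, t = 0.5000, ds/dtau = 0.5000, dt/dtau = 0.7500
step 1:
  k1: at (s, t) = (0.000000, 0.500000), (ds/dtau, dt/dtau) = (0.500000, 0.750000); Gamma_sss = 0.000000, Gamma_sst = 0.000000, Gamma_stt = 0.000000, Gamma_tss = 0.000000, Gamma_tst = 0.000000, Gamma_ttt = 0.000000; k1 = (0.500000, 0.750000, 0.000000, 0.000000)
  k2: at (s, t) = (0.025000, 0.537500), (ds/dtau, dt/dtau) = (0.500000, 0.750000); Gamma_sss = 0.000000, Gamma_sst = 0.000000, Gamma_stt = 0.000000, Gamma_tss = 0.000000, Gamma_tst = 0.000000, Gamma_ttt = 0.000000; k2 = (0.500000, 0.750000, 0.000000, 0.000000)
  k3: at (s, t) = (0.025000, 0.537500), (ds/dtau, dt/dtau) = (0.500000, 0.750000); Gamma_sss = 0.000000, Gamma_sst = 0.000000, Gamma_stt = 0.000000, Gamma_tss = 0.000000, Gamma_tst = 0.000000, Gamma_ttt = 0.000000; k3 = (0.500000, 0.750000, 0.000000, 0.000000)
  k4: at (s, t) = (0.050000, 0.575000), (ds/dtau, dt/dtau) = (0.500000, 0.750000); Gamma_sss = 0.000000, Gamma_sst = 0.000000, Gamma_stt = 0.000000, Gamma_tss = 0.000000, Gamma_tst = 0.000000, Gamma_ttt = 0.000000; k4 = (0.500000, 0.750000, 0.000000, 0.000000)
  Y <- Y + (h/6)(k1 + 2k2 + 2k3 + k4): s = 0.0500, t = 0.5750, ds/dtau = 0.5000, dt/dtau = 0.7500
step 2:
  k1: at (s, t) = (0.050000, 0.575000), (ds/dtau, dt/dtau) = (0.500000, 0.750000); Gamma_sss = 0.000000, Gamma_sst = 0.000000, Gamma_stt = 0.000000, Gamma_tss = 0.000000, Gamma_tst = 0.000000, Gamma_ttt = 0.000000; k1 = (0.500000, 0.750000, 0.000000, 0.000000)
  k2: at (s, t) = (0.075000, 0.612500), (ds/dtau, dt/dtau) = (0.500000, 0.750000); Gamma_sss = 0.000000, Gamma_sst = 0.000000, Gamma_stt = 0.000000, Gamma_tss = 0.000000, Gamma_tst = 0.000000, Gamma_ttt = 0.000000; k2 = (0.500000, 0.750000, 0.000000, 0.000000)
  k3: at (s, t) = (0.075000, 0.612500), (ds/dtau, dt/dtau) = (0.500000, 0.750000); Gamma_sss = 0.000000, Gamma_sst = 0.000000, Gamma_stt = 0.000000, Gamma_tss = 0.000000, Gamma_tst = 0.000000, Gamma_ttt = 0.000000; k3 = (0.500000, 0.750000, 0.000000, 0.000000)
  k4: at (s, t) = (0.100000, 0.650000), (ds/dtau, dt/dtau) = (0.500000, 0.750000); Gamma_sss = 0.000000, Gamma_sst = 0.000000, Gamma_stt = 0.000000, Gamma_tss = 0.000000, Gamma_tst = 0.000000, Gamma_ttt = 0.000000; k4 = (0.500000, 0.750000, 0.000000, 0.000000)
  Y <- Y + (h/6)(k1 + 2k2 + 2k3 + k4): s = 0.1000, t = 0.6500, ds/dtau = 0.5000, dt/dtau = 0.7500
step 3:
  k1: at (s, t) = (0.100000, 0.650000), (ds/dtau, dt/dtau) = (0.500000, 0.750000); Gamma_sss = 0.000000, Gamma_sst = 0.000000, Gamma_stt = 0.000000, Gamma_tss = 0.000000, Gamma_tst = 0.000000, Gamma_ttt = 0.000000; k1 = (0.500000, 0.750000, 0.000000, 0.000000)
  k2: at (s, t) = (0.125000, 0.687500), (ds/dtau, dt/dtau) = (0.500000, 0.750000); Gamma_sss = 0.000000, Gamma_sst = 0.000000, Gamma_stt = 0.000000, Gamma_tss = 0.000000, Gamma_tst = 0.000000, Gamma_ttt = 0.000000; k2 = (0.500000, 0.750000, 0.000000, 0.000000)
  k3: at (s, t) = (0.125000, 0.687500), (ds/dtau, dt/dtau) = (0.500000, 0.750000); Gamma_sss = 0.000000, Gamma_sst = 0.000000, Gamma_stt = 0.000000, Gamma_tss = 0.000000, Gamma_tst = 0.000000, Gamma_ttt = 0.000000; k3 = (0.500000, 0.750000, 0.000000, 0.000000)
  k4: at (s, t) = (0.150000, 0.725000), (ds/dtau, dt/dtau) = (0.500000, 0.750000); Gamma_sss = 0.000000, Gamma_sst = 0.000000, Gamma_stt = 0.000000, Gamma_tss = 0.000000, Gamma_tst = 0.000000, Gamma_ttt = 0.000000; k4 = (0.500000, 0.750000, 0.000000, 0.000000)
  Y <- Y + (h/6)(k1 + 2k2 + 2k3 + k4): s = 0.1500, t = 0.7250, ds/dtau = 0.5000, dt/dtau = 0.7500
step 4:
  k1: at (s, t) = (0.150000, 0.725000), (ds/dtau, dt/dtau) = (0.500000, 0.750000); Gamma_sss = 0.000000, Gamma_sst = 0.000000, Gamma_stt = 0.000000, Gamma_tss = 0.000000, Gamma_tst = 0.000000, Gamma_ttt = 0.000000; k1 = (0.500000, 0.750000, 0.000000, 0.000000)
  k2: at (s, t) = (0.175000, 0.762500), (ds/dtau, dt/dtau) = (0.500000, 0.750000); Gamma_sss = 0.000000, Gamma_sst = 0.000000, Gamma_stt = 0.000000, Gamma_tss = 0.000000, Gamma_tst = 0.000000, Gamma_ttt = 0.000000; k2 = (0.500000, 0.750000, 0.000000, 0.000000)
  k3: at (s, t) = (0.175000, 0.762500), (ds/dtau, dt/dtau) = (0.500000, 0.750000); Gamma_sss = 0.000000, Gamma_sst = 0.000000, Gamma_stt = 0.000000, Gamma_tss = 0.000000, Gamma_tst = 0.000000, Gamma_ttt = 0.000000; k3 = (0.500000, 0.750000, 0.000000, 0.000000)
  k4: at (s, t) = (0.200000, 0.800000), (ds/dtau, dt/dtau) = (0.500000, 0.750000); Gamma_sss = 0.000000, Gamma_sst = 0.000000, Gamma_stt = 0.000000, Gamma_tss = 0.000000, Gamma_tst = 0.000000, Gamma_ttt = 0.000000; k4 = (0.500000, 0.750000, 0.000000, 0.000000)
  Y <- Y + (h/6)(k1 + 2k2 + 2k3 + k4): s = 0.2000, t = 0.8000, ds/dtau = 0.5000, dt/dtau = 0.7500


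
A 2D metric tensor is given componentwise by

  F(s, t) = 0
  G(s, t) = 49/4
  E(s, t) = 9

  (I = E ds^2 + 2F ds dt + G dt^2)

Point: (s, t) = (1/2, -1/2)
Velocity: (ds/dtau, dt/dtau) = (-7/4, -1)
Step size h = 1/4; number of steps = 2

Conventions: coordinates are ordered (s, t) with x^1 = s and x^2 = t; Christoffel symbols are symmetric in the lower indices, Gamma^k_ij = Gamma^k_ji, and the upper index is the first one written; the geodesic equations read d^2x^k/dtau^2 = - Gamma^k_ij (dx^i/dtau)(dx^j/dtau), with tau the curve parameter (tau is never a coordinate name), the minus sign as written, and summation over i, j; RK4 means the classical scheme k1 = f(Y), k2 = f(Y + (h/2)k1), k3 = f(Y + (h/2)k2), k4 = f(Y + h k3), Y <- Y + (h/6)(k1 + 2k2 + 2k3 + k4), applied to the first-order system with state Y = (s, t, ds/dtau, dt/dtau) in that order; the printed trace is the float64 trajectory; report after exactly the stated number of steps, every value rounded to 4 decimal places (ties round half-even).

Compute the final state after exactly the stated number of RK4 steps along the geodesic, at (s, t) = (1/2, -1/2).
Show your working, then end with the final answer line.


f(Y) = (ds/dtau, dt/dtau, -Gamma^s_ij Y'^i Y'^j, -Gamma^t_ij Y'^i Y'^j) with the Gammas evaluated at the stage position; h = 0.250000; intermediate values shown to 6 dp
step 0: s = 0.5000, t = -0.5000, ds/dtau = -1.7500, dt/dtau = -1.0000
step 1:
  k1: at (s, t) = (0.500000, -0.500000), (ds/dtau, dt/dtau) = (-1.750000, -1.000000); Gamma_sss = 0.000000, Gamma_sst = 0.000000, Gamma_stt = 0.000000, Gamma_tss = 0.000000, Gamma_tst = 0.000000, Gamma_ttt = 0.000000; k1 = (-1.750000, -1.000000, 0.000000, 0.000000)
  k2: at (s, t) = (0.281250, -0.625000), (ds/dtau, dt/dtau) = (-1.750000, -1.000000); Gamma_sss = 0.000000, Gamma_sst = 0.000000, Gamma_stt = 0.000000, Gamma_tss = 0.000000, Gamma_tst = 0.000000, Gamma_ttt = 0.000000; k2 = (-1.750000, -1.000000, 0.000000, 0.000000)
  k3: at (s, t) = (0.281250, -0.625000), (ds/dtau, dt/dtau) = (-1.750000, -1.000000); Gamma_sss = 0.000000, Gamma_sst = 0.000000, Gamma_stt = 0.000000, Gamma_tss = 0.000000, Gamma_tst = 0.000000, Gamma_ttt = 0.000000; k3 = (-1.750000, -1.000000, 0.000000, 0.000000)
  k4: at (s, t) = (0.062500, -0.750000), (ds/dtau, dt/dtau) = (-1.750000, -1.000000); Gamma_sss = 0.000000, Gamma_sst = 0.000000, Gamma_stt = 0.000000, Gamma_tss = 0.000000, Gamma_tst = 0.000000, Gamma_ttt = 0.000000; k4 = (-1.750000, -1.000000, 0.000000, 0.000000)
  Y <- Y + (h/6)(k1 + 2k2 + 2k3 + k4): s = 0.0625, t = -0.7500, ds/dtau = -1.7500, dt/dtau = -1.0000
step 2:
  k1: at (s, t) = (0.062500, -0.750000), (ds/dtau, dt/dtau) = (-1.750000, -1.000000); Gamma_sss = 0.000000, Gamma_sst = 0.000000, Gamma_stt = 0.000000, Gamma_tss = 0.000000, Gamma_tst = 0.000000, Gamma_ttt = 0.000000; k1 = (-1.750000, -1.000000, 0.000000, 0.000000)
  k2: at (s, t) = (-0.156250, -0.875000), (ds/dtau, dt/dtau) = (-1.750000, -1.000000); Gamma_sss = 0.000000, Gamma_sst = 0.000000, Gamma_stt = 0.000000, Gamma_tss = 0.000000, Gamma_tst = 0.000000, Gamma_ttt = 0.000000; k2 = (-1.750000, -1.000000, 0.000000, 0.000000)
  k3: at (s, t) = (-0.156250, -0.875000), (ds/dtau, dt/dtau) = (-1.750000, -1.000000); Gamma_sss = 0.000000, Gamma_sst = 0.000000, Gamma_stt = 0.000000, Gamma_tss = 0.000000, Gamma_tst = 0.000000, Gamma_ttt = 0.000000; k3 = (-1.750000, -1.000000, 0.000000, 0.000000)
  k4: at (s, t) = (-0.375000, -1.000000), (ds/dtau, dt/dtau) = (-1.750000, -1.000000); Gamma_sss = 0.000000, Gamma_sst = 0.000000, Gamma_stt = 0.000000, Gamma_tss = 0.000000, Gamma_tst = 0.000000, Gamma_ttt = 0.000000; k4 = (-1.750000, -1.000000, 0.000000, 0.000000)
  Y <- Y + (h/6)(k1 + 2k2 + 2k3 + k4): s = -0.3750, t = -1.0000, ds/dtau = -1.7500, dt/dtau = -1.0000

Answer: s = -0.3750, t = -1.0000, ds/dtau = -1.7500, dt/dtau = -1.0000


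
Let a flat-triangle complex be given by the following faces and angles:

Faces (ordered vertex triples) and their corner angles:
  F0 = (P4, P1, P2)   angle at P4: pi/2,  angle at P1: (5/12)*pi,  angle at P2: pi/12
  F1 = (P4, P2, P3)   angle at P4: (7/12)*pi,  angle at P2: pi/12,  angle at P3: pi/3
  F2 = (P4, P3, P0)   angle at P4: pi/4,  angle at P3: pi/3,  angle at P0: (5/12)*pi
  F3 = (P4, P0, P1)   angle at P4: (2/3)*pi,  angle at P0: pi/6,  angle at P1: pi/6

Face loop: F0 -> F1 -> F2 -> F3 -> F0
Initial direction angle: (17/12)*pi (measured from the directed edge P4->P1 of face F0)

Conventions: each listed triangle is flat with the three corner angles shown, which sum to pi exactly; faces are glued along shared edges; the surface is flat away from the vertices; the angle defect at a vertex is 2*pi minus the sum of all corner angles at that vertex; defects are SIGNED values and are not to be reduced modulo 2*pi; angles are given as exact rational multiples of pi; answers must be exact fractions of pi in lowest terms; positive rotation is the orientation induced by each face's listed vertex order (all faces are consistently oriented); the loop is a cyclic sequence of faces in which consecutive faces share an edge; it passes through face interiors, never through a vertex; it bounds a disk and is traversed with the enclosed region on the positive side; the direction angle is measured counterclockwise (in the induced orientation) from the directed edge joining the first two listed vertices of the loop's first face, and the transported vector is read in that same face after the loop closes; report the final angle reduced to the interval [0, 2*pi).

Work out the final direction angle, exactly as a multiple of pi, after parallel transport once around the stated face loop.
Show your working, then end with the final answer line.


enclosed vertex P4: corner angles sum to 2*pi, defect = 2*pi - 2*pi = 0
adding the enclosed defects to the starting angle (mod 2*pi, induced orientation) gives the holonomy
final angle = (17/12)*pi + 0 = (17/12)*pi (mod 2*pi)

Answer: final direction angle = (17/12)*pi


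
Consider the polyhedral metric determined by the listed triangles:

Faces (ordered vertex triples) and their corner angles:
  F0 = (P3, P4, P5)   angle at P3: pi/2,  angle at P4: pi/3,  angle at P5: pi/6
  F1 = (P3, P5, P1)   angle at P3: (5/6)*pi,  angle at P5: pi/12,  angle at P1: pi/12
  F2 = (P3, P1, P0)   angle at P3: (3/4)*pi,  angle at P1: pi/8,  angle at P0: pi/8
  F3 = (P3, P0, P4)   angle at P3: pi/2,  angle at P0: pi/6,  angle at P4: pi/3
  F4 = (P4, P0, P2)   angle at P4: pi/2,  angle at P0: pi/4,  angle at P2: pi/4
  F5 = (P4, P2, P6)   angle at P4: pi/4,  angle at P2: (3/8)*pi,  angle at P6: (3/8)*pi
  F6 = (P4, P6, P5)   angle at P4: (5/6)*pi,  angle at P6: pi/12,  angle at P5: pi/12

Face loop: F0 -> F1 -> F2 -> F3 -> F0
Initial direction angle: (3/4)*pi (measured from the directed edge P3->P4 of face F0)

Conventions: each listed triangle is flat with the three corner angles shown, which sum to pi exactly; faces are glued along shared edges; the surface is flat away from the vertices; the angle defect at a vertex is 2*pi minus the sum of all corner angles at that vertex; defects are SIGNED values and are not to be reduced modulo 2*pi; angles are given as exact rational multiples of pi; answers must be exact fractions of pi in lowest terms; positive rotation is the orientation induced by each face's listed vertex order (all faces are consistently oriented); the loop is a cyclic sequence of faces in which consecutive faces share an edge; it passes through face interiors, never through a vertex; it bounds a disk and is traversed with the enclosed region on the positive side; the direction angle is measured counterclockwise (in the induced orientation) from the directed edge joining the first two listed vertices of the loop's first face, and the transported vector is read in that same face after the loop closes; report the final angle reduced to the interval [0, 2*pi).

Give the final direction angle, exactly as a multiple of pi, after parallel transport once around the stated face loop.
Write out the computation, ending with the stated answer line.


enclosed vertex P3: corner angles sum to (31/12)*pi, defect = 2*pi - (31/12)*pi = (-7/12)*pi
the final direction is the initial angle plus the enclosed defects, taken mod 2*pi in the induced orientation
final angle = (3/4)*pi - (7/12)*pi = pi/6 (mod 2*pi)

Answer: final direction angle = pi/6


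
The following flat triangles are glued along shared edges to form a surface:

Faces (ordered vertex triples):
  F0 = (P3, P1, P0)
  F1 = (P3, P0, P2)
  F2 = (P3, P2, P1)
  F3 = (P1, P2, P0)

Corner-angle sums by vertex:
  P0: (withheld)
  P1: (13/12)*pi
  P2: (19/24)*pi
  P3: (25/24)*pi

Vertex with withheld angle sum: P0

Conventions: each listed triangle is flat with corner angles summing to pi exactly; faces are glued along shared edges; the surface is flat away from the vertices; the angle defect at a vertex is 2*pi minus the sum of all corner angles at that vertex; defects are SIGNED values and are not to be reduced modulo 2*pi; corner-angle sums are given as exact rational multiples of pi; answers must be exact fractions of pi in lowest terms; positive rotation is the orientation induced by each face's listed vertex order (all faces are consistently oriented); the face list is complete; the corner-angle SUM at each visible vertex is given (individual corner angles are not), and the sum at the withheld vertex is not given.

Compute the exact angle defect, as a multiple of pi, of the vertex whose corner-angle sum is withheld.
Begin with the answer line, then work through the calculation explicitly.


Answer: defect(P0) = (11/12)*pi

V = 4, E = 6, F = 4; chi = V - E + F = 2
Gauss-Bonnet: total defect = 2*pi*chi = 4*pi; visible defects sum to (37/12)*pi


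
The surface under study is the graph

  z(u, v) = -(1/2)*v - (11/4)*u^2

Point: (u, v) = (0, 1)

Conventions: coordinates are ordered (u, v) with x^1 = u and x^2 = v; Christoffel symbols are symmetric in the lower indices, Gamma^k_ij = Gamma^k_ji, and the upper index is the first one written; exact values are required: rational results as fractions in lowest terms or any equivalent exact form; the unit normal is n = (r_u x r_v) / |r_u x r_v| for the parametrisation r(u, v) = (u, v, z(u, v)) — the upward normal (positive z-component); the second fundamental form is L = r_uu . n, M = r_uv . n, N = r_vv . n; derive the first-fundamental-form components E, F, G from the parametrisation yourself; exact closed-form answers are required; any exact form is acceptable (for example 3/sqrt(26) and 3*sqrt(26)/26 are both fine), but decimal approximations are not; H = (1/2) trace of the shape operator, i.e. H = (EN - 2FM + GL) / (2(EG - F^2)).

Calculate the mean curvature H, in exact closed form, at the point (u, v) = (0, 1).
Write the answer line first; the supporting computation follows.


Answer: H = -11*sqrt(5)/10

z_u = 0, z_v = -1/2, z_uu = -11/2, z_uv = 0, z_vv = 0
E = 1, F = 0, G = 5/4; answer radicand W^2 = 5/4
unnormalised second-form numerators: l = -11/2, m = 0, n = 0; L = l/sqrt(5/4), and similarly M = m/sqrt(W^2), N = n/sqrt(W^2)
H = (E*n - 2*F*m + G*l) / (2*(EG - F^2)*sqrt(W^2)); E*n - 2*F*m + G*l = -55/8, EG - F^2 = 5/4, so H = (-11/4)/sqrt(5/4)


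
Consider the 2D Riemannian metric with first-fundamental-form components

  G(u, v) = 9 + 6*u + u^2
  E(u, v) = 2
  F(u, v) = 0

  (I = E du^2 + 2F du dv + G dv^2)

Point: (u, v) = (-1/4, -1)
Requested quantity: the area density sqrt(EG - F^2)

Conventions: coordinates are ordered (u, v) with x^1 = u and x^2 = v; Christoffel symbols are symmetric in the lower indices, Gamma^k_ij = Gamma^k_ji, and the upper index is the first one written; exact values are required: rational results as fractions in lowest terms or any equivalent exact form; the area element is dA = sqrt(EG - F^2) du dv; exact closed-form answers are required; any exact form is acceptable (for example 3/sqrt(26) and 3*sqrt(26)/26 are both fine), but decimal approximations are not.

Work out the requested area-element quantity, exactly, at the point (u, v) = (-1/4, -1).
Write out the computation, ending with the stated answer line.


E = 2, F = 0, G = 121/16; EG - F^2 = 121/8

Answer: sqrt(EG - F^2) = 11*sqrt(2)/4


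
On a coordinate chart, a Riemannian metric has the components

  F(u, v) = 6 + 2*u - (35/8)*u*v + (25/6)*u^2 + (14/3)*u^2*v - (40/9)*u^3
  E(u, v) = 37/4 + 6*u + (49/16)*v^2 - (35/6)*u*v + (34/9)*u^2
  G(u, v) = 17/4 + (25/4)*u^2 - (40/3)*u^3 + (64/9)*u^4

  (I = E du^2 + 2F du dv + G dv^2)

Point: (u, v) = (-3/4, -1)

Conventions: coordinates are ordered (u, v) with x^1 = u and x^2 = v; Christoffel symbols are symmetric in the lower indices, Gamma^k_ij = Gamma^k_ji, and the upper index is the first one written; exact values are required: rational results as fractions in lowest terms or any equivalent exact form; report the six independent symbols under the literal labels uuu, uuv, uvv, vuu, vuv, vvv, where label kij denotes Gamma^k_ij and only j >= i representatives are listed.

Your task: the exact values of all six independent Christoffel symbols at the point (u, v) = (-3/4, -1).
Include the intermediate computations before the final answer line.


E = 89/16, F = 45/16, G = 1001/64 at the point
E_u = 37/6, E_v = -7/4, F_u = -3/8, F_v = 189/32, G_u = -351/8, G_v = 0
EG - F^2 = 80989/1024;  g^inv = (1024/80989) * [[1001/64, -45/16], [-45/16, 89/16]]
first-kind symbols [ij,l] = (1/2)(d_i g_jl + d_j g_il - d_l g_ij): [uu,u] = E_u/2 = 37/12, [uu,v] = F_u - E_v/2 = 1/2, [uv,u] = E_v/2 = -7/8, [uv,v] = G_u/2 = -351/16, [vv,u] = F_v - G_u/2 = 891/32, [vv,v] = G_v/2 = 0
Gamma^u_ij = (G*[ij,u] - F*[ij,v])/(EG - F^2), Gamma^v_ij = (E*[ij,v] - F*[ij,u])/(EG - F^2)

Answer: Gamma_uuu = 143828/242967, Gamma_uuv = 49166/80989, Gamma_uvv = 891891/161978, Gamma_vuu = -6032/80989, Gamma_vuv = -122436/80989, Gamma_vvv = -80190/80989


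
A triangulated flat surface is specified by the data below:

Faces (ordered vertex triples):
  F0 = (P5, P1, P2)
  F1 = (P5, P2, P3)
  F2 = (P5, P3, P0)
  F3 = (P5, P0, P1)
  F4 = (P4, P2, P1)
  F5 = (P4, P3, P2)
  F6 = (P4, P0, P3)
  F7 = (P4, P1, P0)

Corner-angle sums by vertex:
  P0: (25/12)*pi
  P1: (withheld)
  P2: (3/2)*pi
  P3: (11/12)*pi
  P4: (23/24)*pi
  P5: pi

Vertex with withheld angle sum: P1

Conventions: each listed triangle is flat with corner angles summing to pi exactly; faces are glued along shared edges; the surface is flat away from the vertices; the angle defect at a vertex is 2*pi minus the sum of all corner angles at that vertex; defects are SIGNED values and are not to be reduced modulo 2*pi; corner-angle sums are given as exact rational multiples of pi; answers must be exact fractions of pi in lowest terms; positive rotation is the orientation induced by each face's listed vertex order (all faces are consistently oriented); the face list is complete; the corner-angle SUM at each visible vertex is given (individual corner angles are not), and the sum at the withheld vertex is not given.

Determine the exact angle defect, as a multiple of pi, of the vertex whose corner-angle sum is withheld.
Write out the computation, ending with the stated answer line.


V = 6, E = 12, F = 8; chi = V - E + F = 2
Gauss-Bonnet: total defect = 2*pi*chi = 4*pi; visible defects sum to (85/24)*pi

Answer: defect(P1) = (11/24)*pi


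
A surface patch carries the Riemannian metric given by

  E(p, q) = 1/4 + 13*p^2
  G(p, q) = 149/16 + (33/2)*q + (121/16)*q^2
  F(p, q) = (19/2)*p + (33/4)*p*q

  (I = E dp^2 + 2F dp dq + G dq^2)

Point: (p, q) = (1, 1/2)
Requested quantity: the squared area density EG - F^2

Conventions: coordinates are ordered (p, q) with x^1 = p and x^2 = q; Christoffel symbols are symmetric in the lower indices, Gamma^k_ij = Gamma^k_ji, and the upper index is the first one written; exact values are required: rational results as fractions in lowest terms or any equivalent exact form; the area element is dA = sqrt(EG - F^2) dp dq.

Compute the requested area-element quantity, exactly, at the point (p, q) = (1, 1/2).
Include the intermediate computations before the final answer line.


E = 53/4, F = 109/8, G = 1245/64; EG - F^2 = 18461/256

Answer: EG - F^2 = 18461/256


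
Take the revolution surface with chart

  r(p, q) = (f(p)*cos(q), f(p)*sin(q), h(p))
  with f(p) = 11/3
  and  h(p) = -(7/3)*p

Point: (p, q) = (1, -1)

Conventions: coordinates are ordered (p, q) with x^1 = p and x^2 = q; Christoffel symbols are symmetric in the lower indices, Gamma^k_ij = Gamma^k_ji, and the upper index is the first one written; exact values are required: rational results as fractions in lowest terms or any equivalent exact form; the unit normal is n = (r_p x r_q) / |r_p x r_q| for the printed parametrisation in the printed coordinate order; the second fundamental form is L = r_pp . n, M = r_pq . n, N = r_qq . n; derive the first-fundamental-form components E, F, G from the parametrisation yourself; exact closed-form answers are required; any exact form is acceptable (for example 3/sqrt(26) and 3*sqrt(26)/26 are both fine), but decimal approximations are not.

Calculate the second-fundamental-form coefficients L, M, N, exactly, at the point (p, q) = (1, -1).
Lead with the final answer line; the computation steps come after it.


Answer: L = 0, M = 0, N = -11/3

f = 11/3, f' = 0, f'' = 0, h' = -7/3, h'' = 0
E = 49/9, F = 0, G = 121/9; answer radicand W^2 = 49/9
unnormalised second-form numerators: l = 0, m = 0, n = -77/9; L = l/sqrt(49/9), and similarly M = m/sqrt(W^2), N = n/sqrt(W^2)


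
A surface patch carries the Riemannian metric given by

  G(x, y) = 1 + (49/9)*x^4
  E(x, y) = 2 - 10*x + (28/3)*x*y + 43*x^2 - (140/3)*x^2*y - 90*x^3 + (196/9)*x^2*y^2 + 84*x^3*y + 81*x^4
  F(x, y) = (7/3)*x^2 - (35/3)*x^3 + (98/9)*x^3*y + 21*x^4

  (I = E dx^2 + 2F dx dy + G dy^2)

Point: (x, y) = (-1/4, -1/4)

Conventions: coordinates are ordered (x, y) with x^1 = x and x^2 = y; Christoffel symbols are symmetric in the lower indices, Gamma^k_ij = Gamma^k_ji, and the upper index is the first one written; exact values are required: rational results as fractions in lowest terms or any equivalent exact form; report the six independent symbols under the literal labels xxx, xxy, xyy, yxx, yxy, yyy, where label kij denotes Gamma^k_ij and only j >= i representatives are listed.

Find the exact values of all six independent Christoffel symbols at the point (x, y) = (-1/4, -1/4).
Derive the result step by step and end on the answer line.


E = 24505/2304, F = 1043/2304, G = 2353/2304 at the point
E_x = -596/9, E_y = -1043/144, F_x = -497/96, F_y = -49/288, G_x = -49/144, G_y = 0
EG - F^2 = 12277/1152;  g^inv = (1152/12277) * [[2353/2304, -1043/2304], [-1043/2304, 24505/2304]]
first-kind symbols [ij,l] = (1/2)(d_i g_jl + d_j g_il - d_l g_ij): [xx,x] = E_x/2 = -298/9, [xx,y] = F_x - E_y/2 = -14/9, [xy,x] = E_y/2 = -1043/288, [xy,y] = G_x/2 = -49/288, [yy,x] = F_y - G_x/2 = 0, [yy,y] = G_y/2 = 0
Gamma^x_ij = (G*[ij,x] - F*[ij,y])/(EG - F^2), Gamma^y_ij = (E*[ij,y] - F*[ij,x])/(EG - F^2)

Answer: Gamma_xxx = -38144/12277, Gamma_xxy = -4172/12277, Gamma_xyy = 0, Gamma_yxx = -1792/12277, Gamma_yxy = -196/12277, Gamma_yyy = 0


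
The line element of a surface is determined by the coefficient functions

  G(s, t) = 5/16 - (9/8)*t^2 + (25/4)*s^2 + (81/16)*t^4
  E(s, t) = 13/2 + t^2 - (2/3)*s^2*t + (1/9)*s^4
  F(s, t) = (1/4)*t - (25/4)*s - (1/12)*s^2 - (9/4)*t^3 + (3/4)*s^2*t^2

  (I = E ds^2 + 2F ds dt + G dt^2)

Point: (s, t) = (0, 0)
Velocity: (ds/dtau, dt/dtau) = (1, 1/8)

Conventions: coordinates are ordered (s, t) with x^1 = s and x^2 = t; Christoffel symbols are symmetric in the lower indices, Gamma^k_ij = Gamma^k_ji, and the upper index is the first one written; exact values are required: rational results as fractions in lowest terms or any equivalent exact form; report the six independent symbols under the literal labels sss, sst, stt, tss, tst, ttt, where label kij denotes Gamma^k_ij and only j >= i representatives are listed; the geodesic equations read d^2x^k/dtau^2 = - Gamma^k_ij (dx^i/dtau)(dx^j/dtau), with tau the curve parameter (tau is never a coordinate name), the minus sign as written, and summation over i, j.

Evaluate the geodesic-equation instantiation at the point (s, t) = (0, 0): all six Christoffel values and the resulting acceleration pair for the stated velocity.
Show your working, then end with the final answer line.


E = 13/2, F = 0, G = 5/16 at the point
E_s = 0, E_t = 0, F_s = -25/4, F_t = 1/4, G_s = 0, G_t = 0
EG - F^2 = 65/32;  g^inv = (32/65) * [[5/16, 0], [0, 13/2]]
first-kind symbols [ij,l] = (1/2)(d_i g_jl + d_j g_il - d_l g_ij): [ss,s] = E_s/2 = 0, [ss,t] = F_s - E_t/2 = -25/4, [st,s] = E_t/2 = 0, [st,t] = G_s/2 = 0, [tt,s] = F_t - G_s/2 = 1/4, [tt,t] = G_t/2 = 0
Gamma^s_ij = (G*[ij,s] - F*[ij,t])/(EG - F^2), Gamma^t_ij = (E*[ij,t] - F*[ij,s])/(EG - F^2)
Gamma_sss = 0, Gamma_sst = 0, Gamma_stt = 1/26, Gamma_tss = -20, Gamma_tst = 0, Gamma_ttt = 0
d^2s/dtau^2 = -(Gamma_sss*(1)^2 + 2*Gamma_sst*(1)*(1/8) + Gamma_stt*(1/8)^2) = -1/1664
d^2t/dtau^2 = -(Gamma_tss*(1)^2 + 2*Gamma_tst*(1)*(1/8) + Gamma_ttt*(1/8)^2) = 20

Answer: Gamma_sss = 0, Gamma_sst = 0, Gamma_stt = 1/26, Gamma_tss = -20, Gamma_tst = 0, Gamma_ttt = 0; accelerations (d^2s/dtau^2, d^2t/dtau^2) = (-1/1664, 20)


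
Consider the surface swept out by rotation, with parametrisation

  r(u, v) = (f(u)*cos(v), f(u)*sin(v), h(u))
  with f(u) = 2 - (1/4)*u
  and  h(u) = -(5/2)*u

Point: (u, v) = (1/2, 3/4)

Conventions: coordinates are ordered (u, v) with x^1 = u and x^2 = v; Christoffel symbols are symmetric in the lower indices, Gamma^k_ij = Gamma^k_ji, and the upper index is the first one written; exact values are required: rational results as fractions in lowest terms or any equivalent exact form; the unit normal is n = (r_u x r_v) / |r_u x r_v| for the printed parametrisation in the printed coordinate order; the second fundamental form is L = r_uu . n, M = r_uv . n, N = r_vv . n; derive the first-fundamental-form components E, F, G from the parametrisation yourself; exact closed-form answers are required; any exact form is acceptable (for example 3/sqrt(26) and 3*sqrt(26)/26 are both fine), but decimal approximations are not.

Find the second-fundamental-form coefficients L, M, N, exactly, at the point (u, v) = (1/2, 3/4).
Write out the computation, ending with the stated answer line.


f = 15/8, f' = -1/4, f'' = 0, h' = -5/2, h'' = 0
E = 101/16, F = 0, G = 225/64; answer radicand W^2 = 101/16
unnormalised second-form numerators: l = 0, m = 0, n = -75/16; L = l/sqrt(101/16), and similarly M = m/sqrt(W^2), N = n/sqrt(W^2)

Answer: L = 0, M = 0, N = -75*sqrt(101)/404


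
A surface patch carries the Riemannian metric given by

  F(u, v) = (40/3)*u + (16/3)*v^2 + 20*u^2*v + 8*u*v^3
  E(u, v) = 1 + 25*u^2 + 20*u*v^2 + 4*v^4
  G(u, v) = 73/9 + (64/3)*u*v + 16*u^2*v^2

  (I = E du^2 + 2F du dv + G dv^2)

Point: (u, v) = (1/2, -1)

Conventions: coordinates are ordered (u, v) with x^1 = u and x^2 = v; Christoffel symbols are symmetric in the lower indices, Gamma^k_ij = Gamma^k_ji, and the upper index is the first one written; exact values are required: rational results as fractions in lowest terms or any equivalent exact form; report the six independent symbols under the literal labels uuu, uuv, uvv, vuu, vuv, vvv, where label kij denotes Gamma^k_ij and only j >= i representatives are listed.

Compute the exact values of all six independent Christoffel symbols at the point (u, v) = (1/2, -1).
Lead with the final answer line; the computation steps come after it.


Answer: Gamma_uuu = 810/781, Gamma_uuv = -648/781, Gamma_uvv = 324/781, Gamma_vuu = 120/781, Gamma_vuv = -96/781, Gamma_vvv = 48/781

E = 85/4, F = 3, G = 13/9 at the point
E_u = 45, E_v = -36, F_u = -44/3, F_v = 19/3, G_u = -16/3, G_v = 8/3
EG - F^2 = 781/36;  g^inv = (36/781) * [[13/9, -3], [-3, 85/4]]
first-kind symbols [ij,l] = (1/2)(d_i g_jl + d_j g_il - d_l g_ij): [uu,u] = E_u/2 = 45/2, [uu,v] = F_u - E_v/2 = 10/3, [uv,u] = E_v/2 = -18, [uv,v] = G_u/2 = -8/3, [vv,u] = F_v - G_u/2 = 9, [vv,v] = G_v/2 = 4/3
Gamma^u_ij = (G*[ij,u] - F*[ij,v])/(EG - F^2), Gamma^v_ij = (E*[ij,v] - F*[ij,u])/(EG - F^2)


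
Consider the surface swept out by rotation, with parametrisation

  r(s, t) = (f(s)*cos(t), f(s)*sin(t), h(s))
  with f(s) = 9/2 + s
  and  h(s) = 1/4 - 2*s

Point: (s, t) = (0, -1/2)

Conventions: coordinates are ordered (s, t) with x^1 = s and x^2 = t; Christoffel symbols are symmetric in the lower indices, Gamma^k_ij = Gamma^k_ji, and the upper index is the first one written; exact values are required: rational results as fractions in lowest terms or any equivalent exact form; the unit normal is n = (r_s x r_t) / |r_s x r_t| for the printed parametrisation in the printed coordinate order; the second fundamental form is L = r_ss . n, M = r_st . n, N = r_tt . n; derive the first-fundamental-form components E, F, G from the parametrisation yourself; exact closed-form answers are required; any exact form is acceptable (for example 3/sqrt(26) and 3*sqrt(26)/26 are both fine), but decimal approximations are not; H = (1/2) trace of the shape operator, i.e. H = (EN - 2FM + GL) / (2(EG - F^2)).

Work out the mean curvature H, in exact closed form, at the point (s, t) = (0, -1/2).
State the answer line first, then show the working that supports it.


Answer: H = -2*sqrt(5)/45

f = 9/2, f' = 1, f'' = 0, h' = -2, h'' = 0
E = 5, F = 0, G = 81/4; answer radicand W^2 = 5
unnormalised second-form numerators: l = 0, m = 0, n = -9; L = l/sqrt(5), and similarly M = m/sqrt(W^2), N = n/sqrt(W^2)
H = (E*n - 2*F*m + G*l) / (2*(EG - F^2)*sqrt(W^2)); E*n - 2*F*m + G*l = -45, EG - F^2 = 405/4, so H = (-2/9)/sqrt(5)


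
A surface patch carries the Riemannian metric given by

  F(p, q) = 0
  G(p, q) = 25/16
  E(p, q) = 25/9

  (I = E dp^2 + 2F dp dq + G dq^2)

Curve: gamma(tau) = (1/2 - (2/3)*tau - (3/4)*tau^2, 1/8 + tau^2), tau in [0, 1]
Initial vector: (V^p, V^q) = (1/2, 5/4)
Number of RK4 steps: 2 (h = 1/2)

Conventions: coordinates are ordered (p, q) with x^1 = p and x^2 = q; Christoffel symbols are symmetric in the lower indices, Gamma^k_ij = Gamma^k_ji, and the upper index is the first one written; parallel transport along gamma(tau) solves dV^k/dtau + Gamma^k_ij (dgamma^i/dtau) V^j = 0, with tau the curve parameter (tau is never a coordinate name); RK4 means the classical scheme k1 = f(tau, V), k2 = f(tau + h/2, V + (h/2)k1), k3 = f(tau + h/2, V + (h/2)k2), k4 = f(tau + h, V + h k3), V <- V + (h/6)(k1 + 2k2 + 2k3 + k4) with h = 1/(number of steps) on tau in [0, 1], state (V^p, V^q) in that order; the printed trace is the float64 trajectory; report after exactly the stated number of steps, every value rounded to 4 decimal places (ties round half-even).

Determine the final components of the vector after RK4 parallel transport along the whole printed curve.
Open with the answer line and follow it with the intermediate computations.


Answer: V^p = 0.5000, V^q = 1.2500

gamma'(tau) = (-2/3 - (3/2)*tau, 2*tau); f(tau, V)^k = -Gamma^k_ij(gamma(tau)) gamma'^i(tau) V^j; h = 1/2; intermediate values shown to 6 dp
curve data and Christoffel symbols at the stage parameters:
  tau = 0.000000: gamma = (0.500000, 0.125000), gamma' = (-0.666667, 0.000000); Gamma_ppp = 0.000000, Gamma_ppq = 0.000000, Gamma_pqq = 0.000000, Gamma_qpp = 0.000000, Gamma_qpq = 0.000000, Gamma_qqq = 0.000000
  tau = 0.250000: gamma = (0.286458, 0.187500), gamma' = (-1.041667, 0.500000); Gamma_ppp = 0.000000, Gamma_ppq = 0.000000, Gamma_pqq = 0.000000, Gamma_qpp = 0.000000, Gamma_qpq = 0.000000, Gamma_qqq = 0.000000
  tau = 0.500000: gamma = (-0.020833, 0.375000), gamma' = (-1.416667, 1.000000); Gamma_ppp = 0.000000, Gamma_ppq = 0.000000, Gamma_pqq = 0.000000, Gamma_qpp = 0.000000, Gamma_qpq = 0.000000, Gamma_qqq = 0.000000
  tau = 0.750000: gamma = (-0.421875, 0.687500), gamma' = (-1.791667, 1.500000); Gamma_ppp = 0.000000, Gamma_ppq = 0.000000, Gamma_pqq = 0.000000, Gamma_qpp = 0.000000, Gamma_qpq = 0.000000, Gamma_qqq = 0.000000
  tau = 1.000000: gamma = (-0.916667, 1.125000), gamma' = (-2.166667, 2.000000); Gamma_ppp = 0.000000, Gamma_ppq = 0.000000, Gamma_pqq = 0.000000, Gamma_qpp = 0.000000, Gamma_qpq = 0.000000, Gamma_qqq = 0.000000
step 0: V^p = 0.5000, V^q = 1.2500
step 1: k1 = (0.000000, 0.000000), k2 = (0.000000, 0.000000), k3 = (0.000000, 0.000000), k4 = (0.000000, 0.000000); V <- V + (h/6)(k1 + 2k2 + 2k3 + k4): V^p = 0.5000, V^q = 1.2500
step 2: k1 = (0.000000, 0.000000), k2 = (0.000000, 0.000000), k3 = (0.000000, 0.000000), k4 = (0.000000, 0.000000); V <- V + (h/6)(k1 + 2k2 + 2k3 + k4): V^p = 0.5000, V^q = 1.2500


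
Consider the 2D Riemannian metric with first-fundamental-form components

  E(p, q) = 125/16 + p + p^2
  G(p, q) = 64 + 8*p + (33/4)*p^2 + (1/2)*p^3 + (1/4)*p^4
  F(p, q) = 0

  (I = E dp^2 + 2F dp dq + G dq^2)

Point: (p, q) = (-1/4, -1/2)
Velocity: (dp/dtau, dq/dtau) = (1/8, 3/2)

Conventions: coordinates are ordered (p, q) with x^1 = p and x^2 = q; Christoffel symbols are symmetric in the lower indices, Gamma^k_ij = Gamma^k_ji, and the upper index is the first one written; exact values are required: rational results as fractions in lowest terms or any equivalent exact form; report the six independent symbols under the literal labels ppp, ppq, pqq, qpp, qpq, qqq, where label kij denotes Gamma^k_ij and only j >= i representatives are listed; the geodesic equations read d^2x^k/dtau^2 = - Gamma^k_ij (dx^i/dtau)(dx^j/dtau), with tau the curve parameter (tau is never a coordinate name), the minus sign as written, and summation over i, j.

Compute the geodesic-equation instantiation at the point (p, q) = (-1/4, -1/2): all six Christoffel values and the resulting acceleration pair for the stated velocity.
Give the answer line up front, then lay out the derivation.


Answer: Gamma_ppp = 2/61, Gamma_ppq = 0, Gamma_pqq = -253/976, Gamma_qpp = 0, Gamma_qpq = 8/253, Gamma_qqq = 0; accelerations (d^2p/dtau^2, d^2q/dtau^2) = (2275/3904, -3/253)

E = 61/8, F = 0, G = 64009/1024 at the point
E_p = 1/2, E_q = 0, F_p = 0, F_q = 0, G_p = 253/64, G_q = 0
EG - F^2 = 3904549/8192;  g^inv = (8192/3904549) * [[64009/1024, 0], [0, 61/8]]
first-kind symbols [ij,l] = (1/2)(d_i g_jl + d_j g_il - d_l g_ij): [pp,p] = E_p/2 = 1/4, [pp,q] = F_p - E_q/2 = 0, [pq,p] = E_q/2 = 0, [pq,q] = G_p/2 = 253/128, [qq,p] = F_q - G_p/2 = -253/128, [qq,q] = G_q/2 = 0
Gamma^p_ij = (G*[ij,p] - F*[ij,q])/(EG - F^2), Gamma^q_ij = (E*[ij,q] - F*[ij,p])/(EG - F^2)
Gamma_ppp = 2/61, Gamma_ppq = 0, Gamma_pqq = -253/976, Gamma_qpp = 0, Gamma_qpq = 8/253, Gamma_qqq = 0
d^2p/dtau^2 = -(Gamma_ppp*(1/8)^2 + 2*Gamma_ppq*(1/8)*(3/2) + Gamma_pqq*(3/2)^2) = 2275/3904
d^2q/dtau^2 = -(Gamma_qpp*(1/8)^2 + 2*Gamma_qpq*(1/8)*(3/2) + Gamma_qqq*(3/2)^2) = -3/253


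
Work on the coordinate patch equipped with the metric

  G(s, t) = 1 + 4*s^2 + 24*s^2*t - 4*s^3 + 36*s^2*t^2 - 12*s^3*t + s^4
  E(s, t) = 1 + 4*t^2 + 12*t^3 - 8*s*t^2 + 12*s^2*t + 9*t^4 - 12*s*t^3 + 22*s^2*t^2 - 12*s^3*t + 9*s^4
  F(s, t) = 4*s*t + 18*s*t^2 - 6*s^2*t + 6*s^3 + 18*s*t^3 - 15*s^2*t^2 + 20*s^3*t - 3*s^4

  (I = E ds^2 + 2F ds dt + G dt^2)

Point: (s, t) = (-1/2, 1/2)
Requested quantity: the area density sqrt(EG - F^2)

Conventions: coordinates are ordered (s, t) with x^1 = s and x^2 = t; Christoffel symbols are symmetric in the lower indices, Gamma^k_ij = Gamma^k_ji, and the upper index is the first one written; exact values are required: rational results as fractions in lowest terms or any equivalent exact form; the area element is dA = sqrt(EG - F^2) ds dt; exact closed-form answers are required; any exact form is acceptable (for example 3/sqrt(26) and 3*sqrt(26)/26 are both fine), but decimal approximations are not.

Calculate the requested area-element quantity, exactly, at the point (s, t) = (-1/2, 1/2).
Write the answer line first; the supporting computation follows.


Answer: sqrt(EG - F^2) = sqrt(281)/4

E = 10, F = -33/4, G = 137/16; EG - F^2 = 281/16
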